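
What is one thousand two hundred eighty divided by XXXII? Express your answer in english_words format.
Convert one thousand two hundred eighty (English words) → 1×1000 + 2×100 + 80 = 1280 (decimal)
Convert XXXII (Roman numeral) → 10 + 10 + 10 + 1 + 1 = 32 (decimal)
Compute 1280 ÷ 32 = 40
Convert 40 (decimal) → forty (English words)
forty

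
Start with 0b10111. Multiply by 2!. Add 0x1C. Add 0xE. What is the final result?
Convert 0b10111 (binary) → 16 + 4 + 2 + 1 = 23 (decimal)
Start: 23
Convert 2! (factorial) → 2 (decimal)
23 × 2 = 46
Convert 0x1C (hexadecimal) → 1×16 + 12 = 28 (decimal)
46 + 28 = 74
Convert 0xE (hexadecimal) → 14 (decimal)
74 + 14 = 88
88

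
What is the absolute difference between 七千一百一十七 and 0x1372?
Convert 七千一百一十七 (Chinese numeral) → 7×1000 + 1×100 + 1×10 + 7 = 7117 (decimal)
Convert 0x1372 (hexadecimal) → 1×4096 + 3×256 + 7×16 + 2 = 4978 (decimal)
Compute |7117 - 4978| = 2139
2139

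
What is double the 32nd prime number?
The 32nd prime number = 131
Compute 131 × 2 = 262
262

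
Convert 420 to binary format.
Convert 420 (decimal) → 420 = 256 + 128 + 32 + 4 → 0b110100100 (binary)
0b110100100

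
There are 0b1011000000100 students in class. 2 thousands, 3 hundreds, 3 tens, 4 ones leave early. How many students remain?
Convert 0b1011000000100 (binary) → 4096 + 1024 + 512 + 4 = 5636 (decimal)
Convert 2 thousands, 3 hundreds, 3 tens, 4 ones (place-value notation) → 2×1000 + 3×100 + 3×10 + 4 = 2334 (decimal)
Compute 5636 - 2334 = 3302
3302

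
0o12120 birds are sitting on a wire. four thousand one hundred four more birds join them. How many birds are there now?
Convert 0o12120 (octal) → 1×4096 + 2×512 + 1×64 + 2×8 = 5200 (decimal)
Convert four thousand one hundred four (English words) → 4×1000 + 1×100 + 4 = 4104 (decimal)
Compute 5200 + 4104 = 9304
9304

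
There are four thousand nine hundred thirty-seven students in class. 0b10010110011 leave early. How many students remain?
Convert four thousand nine hundred thirty-seven (English words) → 4×1000 + 9×100 + 37 = 4937 (decimal)
Convert 0b10010110011 (binary) → 1024 + 128 + 32 + 16 + 2 + 1 = 1203 (decimal)
Compute 4937 - 1203 = 3734
3734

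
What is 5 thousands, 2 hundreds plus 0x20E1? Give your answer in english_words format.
Convert 5 thousands, 2 hundreds (place-value notation) → 5×1000 + 2×100 = 5200 (decimal)
Convert 0x20E1 (hexadecimal) → 2×4096 + 14×16 + 1 = 8417 (decimal)
Compute 5200 + 8417 = 13617
Convert 13617 (decimal) → 13617 = 13×1000 + 6×100 + 17 → thirteen thousand six hundred seventeen (English words)
thirteen thousand six hundred seventeen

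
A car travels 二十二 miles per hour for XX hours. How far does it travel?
Convert 二十二 (Chinese numeral) → 2×10 + 2 = 22 (decimal)
Convert XX (Roman numeral) → 10 + 10 = 20 (decimal)
Compute 22 × 20 = 440
440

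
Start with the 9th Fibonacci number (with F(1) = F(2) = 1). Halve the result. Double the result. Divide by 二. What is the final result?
Convert the 9th Fibonacci number (with F(1) = F(2) = 1) (Fibonacci index) → 1, 1, 2, 3, 5, 8, 13, 21, 34 → 34 (decimal)
Start: 34
34 ÷ 2 = 17
17 × 2 = 34
Convert 二 (Chinese numeral) → 2 (decimal)
34 ÷ 2 = 17
17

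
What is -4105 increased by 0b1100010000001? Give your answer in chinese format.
Convert 0b1100010000001 (binary) → 4096 + 2048 + 128 + 1 = 6273 (decimal)
Compute -4105 + 6273 = 2168
Convert 2168 (decimal) → 2168 = 2×1000 + 1×100 + 6×10 + 8 → 二千一百六十八 (Chinese numeral)
二千一百六十八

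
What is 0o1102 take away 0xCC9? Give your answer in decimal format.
Convert 0o1102 (octal) → 1×512 + 1×64 + 2 = 578 (decimal)
Convert 0xCC9 (hexadecimal) → 12×256 + 12×16 + 9 = 3273 (decimal)
Compute 578 - 3273 = -2695
-2695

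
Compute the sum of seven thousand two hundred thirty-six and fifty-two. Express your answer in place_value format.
Convert seven thousand two hundred thirty-six (English words) → 7×1000 + 2×100 + 36 = 7236 (decimal)
Convert fifty-two (English words) → 52 (decimal)
Compute 7236 + 52 = 7288
Convert 7288 (decimal) → 7288 = 7×1000 + 2×100 + 8×10 + 8 → 7 thousands, 2 hundreds, 8 tens, 8 ones (place-value notation)
7 thousands, 2 hundreds, 8 tens, 8 ones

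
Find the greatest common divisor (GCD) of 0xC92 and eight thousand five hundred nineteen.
Convert 0xC92 (hexadecimal) → 12×256 + 9×16 + 2 = 3218 (decimal)
Convert eight thousand five hundred nineteen (English words) → 8×1000 + 5×100 + 19 = 8519 (decimal)
Compute gcd(3218, 8519) = 1
1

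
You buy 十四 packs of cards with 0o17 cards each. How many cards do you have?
Convert 0o17 (octal) → 1×8 + 7 = 15 (decimal)
Convert 十四 (Chinese numeral) → 1×10 + 4 = 14 (decimal)
Compute 15 × 14 = 210
210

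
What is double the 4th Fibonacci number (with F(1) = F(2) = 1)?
The 4th Fibonacci number (with F(1) = F(2) = 1): 1, 1, 2, 3 → 3
Compute 3 × 2 = 6
6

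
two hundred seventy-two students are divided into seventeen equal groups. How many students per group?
Convert two hundred seventy-two (English words) → 2×100 + 72 = 272 (decimal)
Convert seventeen (English words) → 17 (decimal)
Compute 272 ÷ 17 = 16
16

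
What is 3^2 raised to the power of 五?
Convert 3^2 (power) → 9 (decimal)
Convert 五 (Chinese numeral) → 5 (decimal)
Compute 9 ^ 5 = 59049
59049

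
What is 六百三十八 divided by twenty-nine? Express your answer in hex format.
Convert 六百三十八 (Chinese numeral) → 6×100 + 3×10 + 8 = 638 (decimal)
Convert twenty-nine (English words) → 29 (decimal)
Compute 638 ÷ 29 = 22
Convert 22 (decimal) → 22 = 1×16 + 6 → 0x16 (hexadecimal)
0x16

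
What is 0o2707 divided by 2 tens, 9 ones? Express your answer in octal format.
Convert 0o2707 (octal) → 2×512 + 7×64 + 7 = 1479 (decimal)
Convert 2 tens, 9 ones (place-value notation) → 2×10 + 9 = 29 (decimal)
Compute 1479 ÷ 29 = 51
Convert 51 (decimal) → 51 = 6×8 + 3 → 0o63 (octal)
0o63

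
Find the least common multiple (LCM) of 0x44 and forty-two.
Convert 0x44 (hexadecimal) → 4×16 + 4 = 68 (decimal)
Convert forty-two (English words) → 42 (decimal)
Compute lcm(68, 42) = 1428
1428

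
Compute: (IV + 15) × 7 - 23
Convert IV (Roman numeral) → 4 (decimal)
Expression in decimal: (4 + 15) × 7 - 23
Parentheses first: 4 + 15 = 19
Multiply: 19 × 7 = 133
Subtract: 133 - 23 = 110
110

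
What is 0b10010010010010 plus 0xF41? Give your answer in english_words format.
Convert 0b10010010010010 (binary) → 8192 + 1024 + 128 + 16 + 2 = 9362 (decimal)
Convert 0xF41 (hexadecimal) → 15×256 + 4×16 + 1 = 3905 (decimal)
Compute 9362 + 3905 = 13267
Convert 13267 (decimal) → 13267 = 13×1000 + 2×100 + 67 → thirteen thousand two hundred sixty-seven (English words)
thirteen thousand two hundred sixty-seven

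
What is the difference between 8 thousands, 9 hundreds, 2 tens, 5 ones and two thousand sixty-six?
Convert 8 thousands, 9 hundreds, 2 tens, 5 ones (place-value notation) → 8×1000 + 9×100 + 2×10 + 5 = 8925 (decimal)
Convert two thousand sixty-six (English words) → 2×1000 + 66 = 2066 (decimal)
Difference: |8925 - 2066| = 6859
6859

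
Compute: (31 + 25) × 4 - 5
Parentheses first: 31 + 25 = 56
Multiply: 56 × 4 = 224
Subtract: 224 - 5 = 219
219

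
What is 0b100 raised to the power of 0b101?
Convert 0b100 (binary) → 4 (decimal)
Convert 0b101 (binary) → 4 + 1 = 5 (decimal)
Compute 4 ^ 5 = 1024
1024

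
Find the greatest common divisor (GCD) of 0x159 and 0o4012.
Convert 0x159 (hexadecimal) → 1×256 + 5×16 + 9 = 345 (decimal)
Convert 0o4012 (octal) → 4×512 + 1×8 + 2 = 2058 (decimal)
Compute gcd(345, 2058) = 3
3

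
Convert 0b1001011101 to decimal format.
Convert 0b1001011101 (binary) → 512 + 64 + 16 + 8 + 4 + 1 = 605 (decimal)
605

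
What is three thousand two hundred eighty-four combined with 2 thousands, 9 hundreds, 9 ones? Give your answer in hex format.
Convert three thousand two hundred eighty-four (English words) → 3×1000 + 2×100 + 84 = 3284 (decimal)
Convert 2 thousands, 9 hundreds, 9 ones (place-value notation) → 2×1000 + 9×100 + 9 = 2909 (decimal)
Compute 3284 + 2909 = 6193
Convert 6193 (decimal) → 6193 = 1×4096 + 8×256 + 3×16 + 1 → 0x1831 (hexadecimal)
0x1831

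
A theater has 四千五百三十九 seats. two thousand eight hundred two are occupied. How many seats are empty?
Convert 四千五百三十九 (Chinese numeral) → 4×1000 + 5×100 + 3×10 + 9 = 4539 (decimal)
Convert two thousand eight hundred two (English words) → 2×1000 + 8×100 + 2 = 2802 (decimal)
Compute 4539 - 2802 = 1737
1737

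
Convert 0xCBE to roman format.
Convert 0xCBE (hexadecimal) → 12×256 + 11×16 + 14 = 3262 (decimal)
Convert 3262 (decimal) → 3262 = 1000 + 1000 + 1000 + 100 + 100 + 50 + 10 + 1 + 1 → MMMCCLXII (Roman numeral)
MMMCCLXII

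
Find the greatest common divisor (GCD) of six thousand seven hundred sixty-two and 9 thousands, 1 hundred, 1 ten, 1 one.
Convert six thousand seven hundred sixty-two (English words) → 6×1000 + 7×100 + 62 = 6762 (decimal)
Convert 9 thousands, 1 hundred, 1 ten, 1 one (place-value notation) → 9×1000 + 1×100 + 1×10 + 1 = 9111 (decimal)
Compute gcd(6762, 9111) = 3
3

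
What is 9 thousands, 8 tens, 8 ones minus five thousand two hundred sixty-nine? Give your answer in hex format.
Convert 9 thousands, 8 tens, 8 ones (place-value notation) → 9×1000 + 8×10 + 8 = 9088 (decimal)
Convert five thousand two hundred sixty-nine (English words) → 5×1000 + 2×100 + 69 = 5269 (decimal)
Compute 9088 - 5269 = 3819
Convert 3819 (decimal) → 3819 = 14×256 + 14×16 + 11 → 0xEEB (hexadecimal)
0xEEB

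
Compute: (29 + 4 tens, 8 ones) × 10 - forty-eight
Convert 4 tens, 8 ones (place-value notation) → 4×10 + 8 = 48 (decimal)
Convert forty-eight (English words) → 48 (decimal)
Expression in decimal: (29 + 48) × 10 - 48
Parentheses first: 29 + 48 = 77
Multiply: 77 × 10 = 770
Subtract: 770 - 48 = 722
722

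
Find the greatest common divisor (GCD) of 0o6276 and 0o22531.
Convert 0o6276 (octal) → 6×512 + 2×64 + 7×8 + 6 = 3262 (decimal)
Convert 0o22531 (octal) → 2×4096 + 2×512 + 5×64 + 3×8 + 1 = 9561 (decimal)
Compute gcd(3262, 9561) = 1
1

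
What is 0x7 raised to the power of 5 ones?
Convert 0x7 (hexadecimal) → 7 (decimal)
Convert 5 ones (place-value notation) → 5 (decimal)
Compute 7 ^ 5 = 16807
16807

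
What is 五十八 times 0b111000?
Convert 五十八 (Chinese numeral) → 5×10 + 8 = 58 (decimal)
Convert 0b111000 (binary) → 32 + 16 + 8 = 56 (decimal)
Compute 58 × 56 = 3248
3248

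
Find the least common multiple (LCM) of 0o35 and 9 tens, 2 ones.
Convert 0o35 (octal) → 3×8 + 5 = 29 (decimal)
Convert 9 tens, 2 ones (place-value notation) → 9×10 + 2 = 92 (decimal)
Compute lcm(29, 92) = 2668
2668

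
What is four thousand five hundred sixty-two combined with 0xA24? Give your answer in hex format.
Convert four thousand five hundred sixty-two (English words) → 4×1000 + 5×100 + 62 = 4562 (decimal)
Convert 0xA24 (hexadecimal) → 10×256 + 2×16 + 4 = 2596 (decimal)
Compute 4562 + 2596 = 7158
Convert 7158 (decimal) → 7158 = 1×4096 + 11×256 + 15×16 + 6 → 0x1BF6 (hexadecimal)
0x1BF6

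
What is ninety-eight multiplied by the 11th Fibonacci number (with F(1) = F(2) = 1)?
Convert ninety-eight (English words) → 98 (decimal)
Convert the 11th Fibonacci number (with F(1) = F(2) = 1) (Fibonacci index) → 1, 1, 2, 3, 5, 8, 13, 21, 34, 55, 89 → 89 (decimal)
Compute 98 × 89 = 8722
8722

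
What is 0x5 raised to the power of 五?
Convert 0x5 (hexadecimal) → 5 (decimal)
Convert 五 (Chinese numeral) → 5 (decimal)
Compute 5 ^ 5 = 3125
3125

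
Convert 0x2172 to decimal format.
Convert 0x2172 (hexadecimal) → 2×4096 + 1×256 + 7×16 + 2 = 8562 (decimal)
8562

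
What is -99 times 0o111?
Convert 0o111 (octal) → 1×64 + 1×8 + 1 = 73 (decimal)
Compute -99 × 73 = -7227
-7227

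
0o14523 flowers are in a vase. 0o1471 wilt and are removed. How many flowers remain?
Convert 0o14523 (octal) → 1×4096 + 4×512 + 5×64 + 2×8 + 3 = 6483 (decimal)
Convert 0o1471 (octal) → 1×512 + 4×64 + 7×8 + 1 = 825 (decimal)
Compute 6483 - 825 = 5658
5658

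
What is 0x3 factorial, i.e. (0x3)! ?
Convert 0x3 (hexadecimal) → 3 (decimal)
Compute 3! = 6
6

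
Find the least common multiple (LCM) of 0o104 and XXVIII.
Convert 0o104 (octal) → 1×64 + 4 = 68 (decimal)
Convert XXVIII (Roman numeral) → 10 + 10 + 5 + 1 + 1 + 1 = 28 (decimal)
Compute lcm(68, 28) = 476
476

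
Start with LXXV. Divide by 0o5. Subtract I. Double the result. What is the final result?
Convert LXXV (Roman numeral) → 50 + 10 + 10 + 5 = 75 (decimal)
Start: 75
Convert 0o5 (octal) → 5 (decimal)
75 ÷ 5 = 15
Convert I (Roman numeral) → 1 (decimal)
15 - 1 = 14
14 × 2 = 28
28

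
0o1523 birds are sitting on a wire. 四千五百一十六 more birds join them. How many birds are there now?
Convert 0o1523 (octal) → 1×512 + 5×64 + 2×8 + 3 = 851 (decimal)
Convert 四千五百一十六 (Chinese numeral) → 4×1000 + 5×100 + 1×10 + 6 = 4516 (decimal)
Compute 851 + 4516 = 5367
5367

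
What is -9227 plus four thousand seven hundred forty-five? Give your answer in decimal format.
Convert four thousand seven hundred forty-five (English words) → 4×1000 + 7×100 + 45 = 4745 (decimal)
Compute -9227 + 4745 = -4482
-4482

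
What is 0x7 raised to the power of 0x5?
Convert 0x7 (hexadecimal) → 7 (decimal)
Convert 0x5 (hexadecimal) → 5 (decimal)
Compute 7 ^ 5 = 16807
16807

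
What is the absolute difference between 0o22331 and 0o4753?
Convert 0o22331 (octal) → 2×4096 + 2×512 + 3×64 + 3×8 + 1 = 9433 (decimal)
Convert 0o4753 (octal) → 4×512 + 7×64 + 5×8 + 3 = 2539 (decimal)
Compute |9433 - 2539| = 6894
6894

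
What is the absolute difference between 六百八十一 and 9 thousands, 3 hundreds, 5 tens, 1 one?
Convert 六百八十一 (Chinese numeral) → 6×100 + 8×10 + 1 = 681 (decimal)
Convert 9 thousands, 3 hundreds, 5 tens, 1 one (place-value notation) → 9×1000 + 3×100 + 5×10 + 1 = 9351 (decimal)
Compute |681 - 9351| = 8670
8670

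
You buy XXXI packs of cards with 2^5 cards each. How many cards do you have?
Convert 2^5 (power) → 32 (decimal)
Convert XXXI (Roman numeral) → 10 + 10 + 10 + 1 = 31 (decimal)
Compute 32 × 31 = 992
992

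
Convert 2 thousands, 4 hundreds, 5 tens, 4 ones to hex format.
Convert 2 thousands, 4 hundreds, 5 tens, 4 ones (place-value notation) → 2×1000 + 4×100 + 5×10 + 4 = 2454 (decimal)
Convert 2454 (decimal) → 2454 = 9×256 + 9×16 + 6 → 0x996 (hexadecimal)
0x996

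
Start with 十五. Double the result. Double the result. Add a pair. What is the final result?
Convert 十五 (Chinese numeral) → 1×10 + 5 = 15 (decimal)
Start: 15
15 × 2 = 30
30 × 2 = 60
Convert a pair (colloquial) → 2 (decimal)
60 + 2 = 62
62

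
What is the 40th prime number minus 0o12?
The 40th prime number = 173
Convert 0o12 (octal) → 1×8 + 2 = 10 (decimal)
Compute 173 - 10 = 163
163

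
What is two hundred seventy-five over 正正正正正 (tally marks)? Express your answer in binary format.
Convert two hundred seventy-five (English words) → 2×100 + 75 = 275 (decimal)
Convert 正正正正正 (tally marks) → 5 + 5 + 5 + 5 + 5 = 25 (decimal)
Compute 275 ÷ 25 = 11
Convert 11 (decimal) → 11 = 8 + 2 + 1 → 0b1011 (binary)
0b1011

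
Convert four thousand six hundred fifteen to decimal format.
Convert four thousand six hundred fifteen (English words) → 4×1000 + 6×100 + 15 = 4615 (decimal)
4615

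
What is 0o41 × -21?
Convert 0o41 (octal) → 4×8 + 1 = 33 (decimal)
Compute 33 × -21 = -693
-693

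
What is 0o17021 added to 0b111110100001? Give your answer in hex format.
Convert 0o17021 (octal) → 1×4096 + 7×512 + 2×8 + 1 = 7697 (decimal)
Convert 0b111110100001 (binary) → 2048 + 1024 + 512 + 256 + 128 + 32 + 1 = 4001 (decimal)
Compute 7697 + 4001 = 11698
Convert 11698 (decimal) → 11698 = 2×4096 + 13×256 + 11×16 + 2 → 0x2DB2 (hexadecimal)
0x2DB2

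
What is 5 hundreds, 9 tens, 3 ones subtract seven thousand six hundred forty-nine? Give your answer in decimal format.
Convert 5 hundreds, 9 tens, 3 ones (place-value notation) → 5×100 + 9×10 + 3 = 593 (decimal)
Convert seven thousand six hundred forty-nine (English words) → 7×1000 + 6×100 + 49 = 7649 (decimal)
Compute 593 - 7649 = -7056
-7056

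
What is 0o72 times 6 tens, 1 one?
Convert 0o72 (octal) → 7×8 + 2 = 58 (decimal)
Convert 6 tens, 1 one (place-value notation) → 6×10 + 1 = 61 (decimal)
Compute 58 × 61 = 3538
3538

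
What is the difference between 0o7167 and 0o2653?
Convert 0o7167 (octal) → 7×512 + 1×64 + 6×8 + 7 = 3703 (decimal)
Convert 0o2653 (octal) → 2×512 + 6×64 + 5×8 + 3 = 1451 (decimal)
Difference: |3703 - 1451| = 2252
2252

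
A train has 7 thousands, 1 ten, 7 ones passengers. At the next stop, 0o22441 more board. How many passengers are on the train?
Convert 7 thousands, 1 ten, 7 ones (place-value notation) → 7×1000 + 1×10 + 7 = 7017 (decimal)
Convert 0o22441 (octal) → 2×4096 + 2×512 + 4×64 + 4×8 + 1 = 9505 (decimal)
Compute 7017 + 9505 = 16522
16522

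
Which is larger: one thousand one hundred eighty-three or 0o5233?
Convert one thousand one hundred eighty-three (English words) → 1×1000 + 1×100 + 83 = 1183 (decimal)
Convert 0o5233 (octal) → 5×512 + 2×64 + 3×8 + 3 = 2715 (decimal)
Compare 1183 vs 2715: larger = 2715
2715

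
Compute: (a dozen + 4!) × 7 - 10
Convert a dozen (colloquial) → 12 (decimal)
Convert 4! (factorial) → 24 (decimal)
Expression in decimal: (12 + 24) × 7 - 10
Parentheses first: 12 + 24 = 36
Multiply: 36 × 7 = 252
Subtract: 252 - 10 = 242
242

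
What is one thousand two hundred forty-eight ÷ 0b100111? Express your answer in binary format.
Convert one thousand two hundred forty-eight (English words) → 1×1000 + 2×100 + 48 = 1248 (decimal)
Convert 0b100111 (binary) → 32 + 4 + 2 + 1 = 39 (decimal)
Compute 1248 ÷ 39 = 32
Convert 32 (decimal) → 0b100000 (binary)
0b100000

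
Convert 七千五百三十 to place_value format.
Convert 七千五百三十 (Chinese numeral) → 7×1000 + 5×100 + 3×10 = 7530 (decimal)
Convert 7530 (decimal) → 7530 = 7×1000 + 5×100 + 3×10 → 7 thousands, 5 hundreds, 3 tens (place-value notation)
7 thousands, 5 hundreds, 3 tens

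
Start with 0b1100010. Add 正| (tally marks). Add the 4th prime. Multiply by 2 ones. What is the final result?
Convert 0b1100010 (binary) → 64 + 32 + 2 = 98 (decimal)
Start: 98
Convert 正| (tally marks) → 5 + 1 = 6 (decimal)
98 + 6 = 104
Convert the 4th prime (prime index) → 7 (decimal)
104 + 7 = 111
Convert 2 ones (place-value notation) → 2 (decimal)
111 × 2 = 222
222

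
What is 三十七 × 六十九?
Convert 三十七 (Chinese numeral) → 3×10 + 7 = 37 (decimal)
Convert 六十九 (Chinese numeral) → 6×10 + 9 = 69 (decimal)
Compute 37 × 69 = 2553
2553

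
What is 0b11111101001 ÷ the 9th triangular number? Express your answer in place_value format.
Convert 0b11111101001 (binary) → 1024 + 512 + 256 + 128 + 64 + 32 + 8 + 1 = 2025 (decimal)
Convert the 9th triangular number (triangular index) → 9×10/2 = 45 (decimal)
Compute 2025 ÷ 45 = 45
Convert 45 (decimal) → 45 = 4×10 + 5 → 4 tens, 5 ones (place-value notation)
4 tens, 5 ones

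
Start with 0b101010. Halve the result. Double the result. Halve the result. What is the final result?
Convert 0b101010 (binary) → 32 + 8 + 2 = 42 (decimal)
Start: 42
42 ÷ 2 = 21
21 × 2 = 42
42 ÷ 2 = 21
21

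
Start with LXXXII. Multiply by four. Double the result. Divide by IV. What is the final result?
Convert LXXXII (Roman numeral) → 50 + 10 + 10 + 10 + 1 + 1 = 82 (decimal)
Start: 82
Convert four (English words) → 4 (decimal)
82 × 4 = 328
328 × 2 = 656
Convert IV (Roman numeral) → 4 (decimal)
656 ÷ 4 = 164
164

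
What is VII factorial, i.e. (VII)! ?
Convert VII (Roman numeral) → 5 + 1 + 1 = 7 (decimal)
Compute 7! = 5040
5040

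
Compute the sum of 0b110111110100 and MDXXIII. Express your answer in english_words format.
Convert 0b110111110100 (binary) → 2048 + 1024 + 256 + 128 + 64 + 32 + 16 + 4 = 3572 (decimal)
Convert MDXXIII (Roman numeral) → 1000 + 500 + 10 + 10 + 1 + 1 + 1 = 1523 (decimal)
Compute 3572 + 1523 = 5095
Convert 5095 (decimal) → 5095 = 5×1000 + 95 → five thousand ninety-five (English words)
five thousand ninety-five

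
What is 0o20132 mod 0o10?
Convert 0o20132 (octal) → 2×4096 + 1×64 + 3×8 + 2 = 8282 (decimal)
Convert 0o10 (octal) → 1×8 = 8 (decimal)
Compute 8282 mod 8 = 2
2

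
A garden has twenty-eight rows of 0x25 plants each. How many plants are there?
Convert 0x25 (hexadecimal) → 2×16 + 5 = 37 (decimal)
Convert twenty-eight (English words) → 28 (decimal)
Compute 37 × 28 = 1036
1036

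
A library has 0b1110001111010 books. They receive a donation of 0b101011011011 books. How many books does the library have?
Convert 0b1110001111010 (binary) → 4096 + 2048 + 1024 + 64 + 32 + 16 + 8 + 2 = 7290 (decimal)
Convert 0b101011011011 (binary) → 2048 + 512 + 128 + 64 + 16 + 8 + 2 + 1 = 2779 (decimal)
Compute 7290 + 2779 = 10069
10069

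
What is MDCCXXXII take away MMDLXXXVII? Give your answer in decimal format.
Convert MDCCXXXII (Roman numeral) → 1000 + 500 + 100 + 100 + 10 + 10 + 10 + 1 + 1 = 1732 (decimal)
Convert MMDLXXXVII (Roman numeral) → 1000 + 1000 + 500 + 50 + 10 + 10 + 10 + 5 + 1 + 1 = 2587 (decimal)
Compute 1732 - 2587 = -855
-855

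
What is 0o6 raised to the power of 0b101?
Convert 0o6 (octal) → 6 (decimal)
Convert 0b101 (binary) → 4 + 1 = 5 (decimal)
Compute 6 ^ 5 = 7776
7776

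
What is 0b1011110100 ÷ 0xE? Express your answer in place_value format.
Convert 0b1011110100 (binary) → 512 + 128 + 64 + 32 + 16 + 4 = 756 (decimal)
Convert 0xE (hexadecimal) → 14 (decimal)
Compute 756 ÷ 14 = 54
Convert 54 (decimal) → 54 = 5×10 + 4 → 5 tens, 4 ones (place-value notation)
5 tens, 4 ones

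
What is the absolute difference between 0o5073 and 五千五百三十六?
Convert 0o5073 (octal) → 5×512 + 7×8 + 3 = 2619 (decimal)
Convert 五千五百三十六 (Chinese numeral) → 5×1000 + 5×100 + 3×10 + 6 = 5536 (decimal)
Compute |2619 - 5536| = 2917
2917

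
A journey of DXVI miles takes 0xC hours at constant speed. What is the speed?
Convert DXVI (Roman numeral) → 500 + 10 + 5 + 1 = 516 (decimal)
Convert 0xC (hexadecimal) → 12 (decimal)
Compute 516 ÷ 12 = 43
43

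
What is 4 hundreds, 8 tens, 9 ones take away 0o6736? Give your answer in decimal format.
Convert 4 hundreds, 8 tens, 9 ones (place-value notation) → 4×100 + 8×10 + 9 = 489 (decimal)
Convert 0o6736 (octal) → 6×512 + 7×64 + 3×8 + 6 = 3550 (decimal)
Compute 489 - 3550 = -3061
-3061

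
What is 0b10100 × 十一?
Convert 0b10100 (binary) → 16 + 4 = 20 (decimal)
Convert 十一 (Chinese numeral) → 1×10 + 1 = 11 (decimal)
Compute 20 × 11 = 220
220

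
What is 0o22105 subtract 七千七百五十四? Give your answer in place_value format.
Convert 0o22105 (octal) → 2×4096 + 2×512 + 1×64 + 5 = 9285 (decimal)
Convert 七千七百五十四 (Chinese numeral) → 7×1000 + 7×100 + 5×10 + 4 = 7754 (decimal)
Compute 9285 - 7754 = 1531
Convert 1531 (decimal) → 1531 = 1×1000 + 5×100 + 3×10 + 1 → 1 thousand, 5 hundreds, 3 tens, 1 one (place-value notation)
1 thousand, 5 hundreds, 3 tens, 1 one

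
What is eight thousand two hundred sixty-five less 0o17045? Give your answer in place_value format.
Convert eight thousand two hundred sixty-five (English words) → 8×1000 + 2×100 + 65 = 8265 (decimal)
Convert 0o17045 (octal) → 1×4096 + 7×512 + 4×8 + 5 = 7717 (decimal)
Compute 8265 - 7717 = 548
Convert 548 (decimal) → 548 = 5×100 + 4×10 + 8 → 5 hundreds, 4 tens, 8 ones (place-value notation)
5 hundreds, 4 tens, 8 ones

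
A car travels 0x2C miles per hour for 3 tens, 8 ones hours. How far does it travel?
Convert 0x2C (hexadecimal) → 2×16 + 12 = 44 (decimal)
Convert 3 tens, 8 ones (place-value notation) → 3×10 + 8 = 38 (decimal)
Compute 44 × 38 = 1672
1672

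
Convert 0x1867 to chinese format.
Convert 0x1867 (hexadecimal) → 1×4096 + 8×256 + 6×16 + 7 = 6247 (decimal)
Convert 6247 (decimal) → 6247 = 6×1000 + 2×100 + 4×10 + 7 → 六千二百四十七 (Chinese numeral)
六千二百四十七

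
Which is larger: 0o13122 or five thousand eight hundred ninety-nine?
Convert 0o13122 (octal) → 1×4096 + 3×512 + 1×64 + 2×8 + 2 = 5714 (decimal)
Convert five thousand eight hundred ninety-nine (English words) → 5×1000 + 8×100 + 99 = 5899 (decimal)
Compare 5714 vs 5899: larger = 5899
5899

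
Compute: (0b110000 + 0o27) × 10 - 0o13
Convert 0b110000 (binary) → 32 + 16 = 48 (decimal)
Convert 0o27 (octal) → 2×8 + 7 = 23 (decimal)
Convert 0o13 (octal) → 1×8 + 3 = 11 (decimal)
Expression in decimal: (48 + 23) × 10 - 11
Parentheses first: 48 + 23 = 71
Multiply: 71 × 10 = 710
Subtract: 710 - 11 = 699
699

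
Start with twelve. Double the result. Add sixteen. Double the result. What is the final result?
Convert twelve (English words) → 12 (decimal)
Start: 12
12 × 2 = 24
Convert sixteen (English words) → 16 (decimal)
24 + 16 = 40
40 × 2 = 80
80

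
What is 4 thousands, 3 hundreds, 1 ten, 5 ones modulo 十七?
Convert 4 thousands, 3 hundreds, 1 ten, 5 ones (place-value notation) → 4×1000 + 3×100 + 1×10 + 5 = 4315 (decimal)
Convert 十七 (Chinese numeral) → 1×10 + 7 = 17 (decimal)
Compute 4315 mod 17 = 14
14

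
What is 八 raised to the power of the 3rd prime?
Convert 八 (Chinese numeral) → 8 (decimal)
Convert the 3rd prime (prime index) → 5 (decimal)
Compute 8 ^ 5 = 32768
32768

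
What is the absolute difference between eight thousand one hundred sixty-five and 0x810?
Convert eight thousand one hundred sixty-five (English words) → 8×1000 + 1×100 + 65 = 8165 (decimal)
Convert 0x810 (hexadecimal) → 8×256 + 1×16 = 2064 (decimal)
Compute |8165 - 2064| = 6101
6101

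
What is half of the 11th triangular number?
The 11th triangular number = 11×12/2 = 66
Compute 66 ÷ 2 = 33
33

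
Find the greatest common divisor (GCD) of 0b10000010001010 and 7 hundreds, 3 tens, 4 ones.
Convert 0b10000010001010 (binary) → 8192 + 128 + 8 + 2 = 8330 (decimal)
Convert 7 hundreds, 3 tens, 4 ones (place-value notation) → 7×100 + 3×10 + 4 = 734 (decimal)
Compute gcd(8330, 734) = 2
2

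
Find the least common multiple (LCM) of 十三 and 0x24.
Convert 十三 (Chinese numeral) → 1×10 + 3 = 13 (decimal)
Convert 0x24 (hexadecimal) → 2×16 + 4 = 36 (decimal)
Compute lcm(13, 36) = 468
468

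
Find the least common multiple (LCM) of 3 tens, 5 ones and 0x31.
Convert 3 tens, 5 ones (place-value notation) → 3×10 + 5 = 35 (decimal)
Convert 0x31 (hexadecimal) → 3×16 + 1 = 49 (decimal)
Compute lcm(35, 49) = 245
245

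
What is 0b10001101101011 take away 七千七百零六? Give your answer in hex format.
Convert 0b10001101101011 (binary) → 8192 + 512 + 256 + 64 + 32 + 8 + 2 + 1 = 9067 (decimal)
Convert 七千七百零六 (Chinese numeral) → 7×1000 + 7×100 + 6 = 7706 (decimal)
Compute 9067 - 7706 = 1361
Convert 1361 (decimal) → 1361 = 5×256 + 5×16 + 1 → 0x551 (hexadecimal)
0x551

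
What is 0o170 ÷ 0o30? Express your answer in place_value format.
Convert 0o170 (octal) → 1×64 + 7×8 = 120 (decimal)
Convert 0o30 (octal) → 3×8 = 24 (decimal)
Compute 120 ÷ 24 = 5
Convert 5 (decimal) → 5 ones (place-value notation)
5 ones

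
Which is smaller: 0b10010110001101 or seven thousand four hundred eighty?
Convert 0b10010110001101 (binary) → 8192 + 1024 + 256 + 128 + 8 + 4 + 1 = 9613 (decimal)
Convert seven thousand four hundred eighty (English words) → 7×1000 + 4×100 + 80 = 7480 (decimal)
Compare 9613 vs 7480: smaller = 7480
7480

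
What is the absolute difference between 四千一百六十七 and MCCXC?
Convert 四千一百六十七 (Chinese numeral) → 4×1000 + 1×100 + 6×10 + 7 = 4167 (decimal)
Convert MCCXC (Roman numeral) → 1000 + 100 + 100 + 90 = 1290 (decimal)
Compute |4167 - 1290| = 2877
2877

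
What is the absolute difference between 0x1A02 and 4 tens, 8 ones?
Convert 0x1A02 (hexadecimal) → 1×4096 + 10×256 + 2 = 6658 (decimal)
Convert 4 tens, 8 ones (place-value notation) → 4×10 + 8 = 48 (decimal)
Compute |6658 - 48| = 6610
6610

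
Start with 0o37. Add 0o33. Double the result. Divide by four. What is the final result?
Convert 0o37 (octal) → 3×8 + 7 = 31 (decimal)
Start: 31
Convert 0o33 (octal) → 3×8 + 3 = 27 (decimal)
31 + 27 = 58
58 × 2 = 116
Convert four (English words) → 4 (decimal)
116 ÷ 4 = 29
29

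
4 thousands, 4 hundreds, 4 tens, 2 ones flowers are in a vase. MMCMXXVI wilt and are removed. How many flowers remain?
Convert 4 thousands, 4 hundreds, 4 tens, 2 ones (place-value notation) → 4×1000 + 4×100 + 4×10 + 2 = 4442 (decimal)
Convert MMCMXXVI (Roman numeral) → 1000 + 1000 + 900 + 10 + 10 + 5 + 1 = 2926 (decimal)
Compute 4442 - 2926 = 1516
1516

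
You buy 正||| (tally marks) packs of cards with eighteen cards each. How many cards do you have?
Convert eighteen (English words) → 18 (decimal)
Convert 正||| (tally marks) → 5 + 3 = 8 (decimal)
Compute 18 × 8 = 144
144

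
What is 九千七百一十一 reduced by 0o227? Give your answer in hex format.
Convert 九千七百一十一 (Chinese numeral) → 9×1000 + 7×100 + 1×10 + 1 = 9711 (decimal)
Convert 0o227 (octal) → 2×64 + 2×8 + 7 = 151 (decimal)
Compute 9711 - 151 = 9560
Convert 9560 (decimal) → 9560 = 2×4096 + 5×256 + 5×16 + 8 → 0x2558 (hexadecimal)
0x2558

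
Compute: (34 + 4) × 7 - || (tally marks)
Convert || (tally marks) → 2 (decimal)
Expression in decimal: (34 + 4) × 7 - 2
Parentheses first: 34 + 4 = 38
Multiply: 38 × 7 = 266
Subtract: 266 - 2 = 264
264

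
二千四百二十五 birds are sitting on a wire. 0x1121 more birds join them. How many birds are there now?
Convert 二千四百二十五 (Chinese numeral) → 2×1000 + 4×100 + 2×10 + 5 = 2425 (decimal)
Convert 0x1121 (hexadecimal) → 1×4096 + 1×256 + 2×16 + 1 = 4385 (decimal)
Compute 2425 + 4385 = 6810
6810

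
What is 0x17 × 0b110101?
Convert 0x17 (hexadecimal) → 1×16 + 7 = 23 (decimal)
Convert 0b110101 (binary) → 32 + 16 + 4 + 1 = 53 (decimal)
Compute 23 × 53 = 1219
1219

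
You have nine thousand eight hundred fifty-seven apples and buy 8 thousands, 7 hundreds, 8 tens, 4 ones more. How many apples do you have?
Convert nine thousand eight hundred fifty-seven (English words) → 9×1000 + 8×100 + 57 = 9857 (decimal)
Convert 8 thousands, 7 hundreds, 8 tens, 4 ones (place-value notation) → 8×1000 + 7×100 + 8×10 + 4 = 8784 (decimal)
Compute 9857 + 8784 = 18641
18641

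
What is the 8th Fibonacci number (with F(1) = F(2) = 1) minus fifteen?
The 8th Fibonacci number (with F(1) = F(2) = 1): 1, 1, 2, 3, 5, 8, 13, 21 → 21
Convert fifteen (English words) → 15 (decimal)
Compute 21 - 15 = 6
6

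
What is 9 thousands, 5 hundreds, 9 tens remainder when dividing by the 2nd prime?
Convert 9 thousands, 5 hundreds, 9 tens (place-value notation) → 9×1000 + 5×100 + 9×10 = 9590 (decimal)
Convert the 2nd prime (prime index) → 3 (decimal)
Compute 9590 mod 3 = 2
2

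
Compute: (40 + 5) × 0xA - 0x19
Convert 0xA (hexadecimal) → 10 (decimal)
Convert 0x19 (hexadecimal) → 1×16 + 9 = 25 (decimal)
Expression in decimal: (40 + 5) × 10 - 25
Parentheses first: 40 + 5 = 45
Multiply: 45 × 10 = 450
Subtract: 450 - 25 = 425
425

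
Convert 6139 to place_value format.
Convert 6139 (decimal) → 6139 = 6×1000 + 1×100 + 3×10 + 9 → 6 thousands, 1 hundred, 3 tens, 9 ones (place-value notation)
6 thousands, 1 hundred, 3 tens, 9 ones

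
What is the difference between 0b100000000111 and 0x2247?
Convert 0b100000000111 (binary) → 2048 + 4 + 2 + 1 = 2055 (decimal)
Convert 0x2247 (hexadecimal) → 2×4096 + 2×256 + 4×16 + 7 = 8775 (decimal)
Difference: |2055 - 8775| = 6720
6720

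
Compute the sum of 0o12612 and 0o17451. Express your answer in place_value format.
Convert 0o12612 (octal) → 1×4096 + 2×512 + 6×64 + 1×8 + 2 = 5514 (decimal)
Convert 0o17451 (octal) → 1×4096 + 7×512 + 4×64 + 5×8 + 1 = 7977 (decimal)
Compute 5514 + 7977 = 13491
Convert 13491 (decimal) → 13491 = 13×1000 + 4×100 + 9×10 + 1 → 13 thousands, 4 hundreds, 9 tens, 1 one (place-value notation)
13 thousands, 4 hundreds, 9 tens, 1 one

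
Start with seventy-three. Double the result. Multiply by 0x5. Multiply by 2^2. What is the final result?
Convert seventy-three (English words) → 73 (decimal)
Start: 73
73 × 2 = 146
Convert 0x5 (hexadecimal) → 5 (decimal)
146 × 5 = 730
Convert 2^2 (power) → 4 (decimal)
730 × 4 = 2920
2920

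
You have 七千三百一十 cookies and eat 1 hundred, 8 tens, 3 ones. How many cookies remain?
Convert 七千三百一十 (Chinese numeral) → 7×1000 + 3×100 + 1×10 = 7310 (decimal)
Convert 1 hundred, 8 tens, 3 ones (place-value notation) → 1×100 + 8×10 + 3 = 183 (decimal)
Compute 7310 - 183 = 7127
7127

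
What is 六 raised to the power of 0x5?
Convert 六 (Chinese numeral) → 6 (decimal)
Convert 0x5 (hexadecimal) → 5 (decimal)
Compute 6 ^ 5 = 7776
7776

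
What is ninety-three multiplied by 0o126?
Convert ninety-three (English words) → 93 (decimal)
Convert 0o126 (octal) → 1×64 + 2×8 + 6 = 86 (decimal)
Compute 93 × 86 = 7998
7998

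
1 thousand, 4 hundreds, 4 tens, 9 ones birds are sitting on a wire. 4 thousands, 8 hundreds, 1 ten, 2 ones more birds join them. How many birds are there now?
Convert 1 thousand, 4 hundreds, 4 tens, 9 ones (place-value notation) → 1×1000 + 4×100 + 4×10 + 9 = 1449 (decimal)
Convert 4 thousands, 8 hundreds, 1 ten, 2 ones (place-value notation) → 4×1000 + 8×100 + 1×10 + 2 = 4812 (decimal)
Compute 1449 + 4812 = 6261
6261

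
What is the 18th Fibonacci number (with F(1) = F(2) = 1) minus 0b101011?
The 18th Fibonacci number (with F(1) = F(2) = 1) = 2584
Convert 0b101011 (binary) → 32 + 8 + 2 + 1 = 43 (decimal)
Compute 2584 - 43 = 2541
2541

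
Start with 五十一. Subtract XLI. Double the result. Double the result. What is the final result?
Convert 五十一 (Chinese numeral) → 5×10 + 1 = 51 (decimal)
Start: 51
Convert XLI (Roman numeral) → 40 + 1 = 41 (decimal)
51 - 41 = 10
10 × 2 = 20
20 × 2 = 40
40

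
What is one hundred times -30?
Convert one hundred (English words) → 1×100 = 100 (decimal)
Compute 100 × -30 = -3000
-3000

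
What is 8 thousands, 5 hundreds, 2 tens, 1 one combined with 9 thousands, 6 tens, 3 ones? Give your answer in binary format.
Convert 8 thousands, 5 hundreds, 2 tens, 1 one (place-value notation) → 8×1000 + 5×100 + 2×10 + 1 = 8521 (decimal)
Convert 9 thousands, 6 tens, 3 ones (place-value notation) → 9×1000 + 6×10 + 3 = 9063 (decimal)
Compute 8521 + 9063 = 17584
Convert 17584 (decimal) → 17584 = 16384 + 1024 + 128 + 32 + 16 → 0b100010010110000 (binary)
0b100010010110000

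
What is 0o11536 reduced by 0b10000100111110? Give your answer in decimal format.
Convert 0o11536 (octal) → 1×4096 + 1×512 + 5×64 + 3×8 + 6 = 4958 (decimal)
Convert 0b10000100111110 (binary) → 8192 + 256 + 32 + 16 + 8 + 4 + 2 = 8510 (decimal)
Compute 4958 - 8510 = -3552
-3552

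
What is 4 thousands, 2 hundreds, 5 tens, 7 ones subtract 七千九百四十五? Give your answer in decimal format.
Convert 4 thousands, 2 hundreds, 5 tens, 7 ones (place-value notation) → 4×1000 + 2×100 + 5×10 + 7 = 4257 (decimal)
Convert 七千九百四十五 (Chinese numeral) → 7×1000 + 9×100 + 4×10 + 5 = 7945 (decimal)
Compute 4257 - 7945 = -3688
-3688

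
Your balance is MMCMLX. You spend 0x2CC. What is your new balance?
Convert MMCMLX (Roman numeral) → 1000 + 1000 + 900 + 50 + 10 = 2960 (decimal)
Convert 0x2CC (hexadecimal) → 2×256 + 12×16 + 12 = 716 (decimal)
Compute 2960 - 716 = 2244
2244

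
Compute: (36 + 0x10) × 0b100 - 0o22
Convert 0x10 (hexadecimal) → 1×16 = 16 (decimal)
Convert 0b100 (binary) → 4 (decimal)
Convert 0o22 (octal) → 2×8 + 2 = 18 (decimal)
Expression in decimal: (36 + 16) × 4 - 18
Parentheses first: 36 + 16 = 52
Multiply: 52 × 4 = 208
Subtract: 208 - 18 = 190
190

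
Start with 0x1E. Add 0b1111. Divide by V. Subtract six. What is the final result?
Convert 0x1E (hexadecimal) → 1×16 + 14 = 30 (decimal)
Start: 30
Convert 0b1111 (binary) → 8 + 4 + 2 + 1 = 15 (decimal)
30 + 15 = 45
Convert V (Roman numeral) → 5 (decimal)
45 ÷ 5 = 9
Convert six (English words) → 6 (decimal)
9 - 6 = 3
3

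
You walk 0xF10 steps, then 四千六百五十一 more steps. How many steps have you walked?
Convert 0xF10 (hexadecimal) → 15×256 + 1×16 = 3856 (decimal)
Convert 四千六百五十一 (Chinese numeral) → 4×1000 + 6×100 + 5×10 + 1 = 4651 (decimal)
Compute 3856 + 4651 = 8507
8507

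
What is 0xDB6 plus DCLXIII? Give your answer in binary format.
Convert 0xDB6 (hexadecimal) → 13×256 + 11×16 + 6 = 3510 (decimal)
Convert DCLXIII (Roman numeral) → 500 + 100 + 50 + 10 + 1 + 1 + 1 = 663 (decimal)
Compute 3510 + 663 = 4173
Convert 4173 (decimal) → 4173 = 4096 + 64 + 8 + 4 + 1 → 0b1000001001101 (binary)
0b1000001001101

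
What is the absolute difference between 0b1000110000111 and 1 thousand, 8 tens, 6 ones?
Convert 0b1000110000111 (binary) → 4096 + 256 + 128 + 4 + 2 + 1 = 4487 (decimal)
Convert 1 thousand, 8 tens, 6 ones (place-value notation) → 1×1000 + 8×10 + 6 = 1086 (decimal)
Compute |4487 - 1086| = 3401
3401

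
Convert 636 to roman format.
Convert 636 (decimal) → 636 = 500 + 100 + 10 + 10 + 10 + 5 + 1 → DCXXXVI (Roman numeral)
DCXXXVI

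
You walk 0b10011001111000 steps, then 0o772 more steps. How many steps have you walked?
Convert 0b10011001111000 (binary) → 8192 + 1024 + 512 + 64 + 32 + 16 + 8 = 9848 (decimal)
Convert 0o772 (octal) → 7×64 + 7×8 + 2 = 506 (decimal)
Compute 9848 + 506 = 10354
10354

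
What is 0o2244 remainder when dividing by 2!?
Convert 0o2244 (octal) → 2×512 + 2×64 + 4×8 + 4 = 1188 (decimal)
Convert 2! (factorial) → 2 (decimal)
Compute 1188 mod 2 = 0
0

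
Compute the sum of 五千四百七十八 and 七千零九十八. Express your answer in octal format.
Convert 五千四百七十八 (Chinese numeral) → 5×1000 + 4×100 + 7×10 + 8 = 5478 (decimal)
Convert 七千零九十八 (Chinese numeral) → 7×1000 + 9×10 + 8 = 7098 (decimal)
Compute 5478 + 7098 = 12576
Convert 12576 (decimal) → 12576 = 3×4096 + 4×64 + 4×8 → 0o30440 (octal)
0o30440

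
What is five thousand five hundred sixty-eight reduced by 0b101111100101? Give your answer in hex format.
Convert five thousand five hundred sixty-eight (English words) → 5×1000 + 5×100 + 68 = 5568 (decimal)
Convert 0b101111100101 (binary) → 2048 + 512 + 256 + 128 + 64 + 32 + 4 + 1 = 3045 (decimal)
Compute 5568 - 3045 = 2523
Convert 2523 (decimal) → 2523 = 9×256 + 13×16 + 11 → 0x9DB (hexadecimal)
0x9DB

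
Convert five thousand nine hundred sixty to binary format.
Convert five thousand nine hundred sixty (English words) → 5×1000 + 9×100 + 60 = 5960 (decimal)
Convert 5960 (decimal) → 5960 = 4096 + 1024 + 512 + 256 + 64 + 8 → 0b1011101001000 (binary)
0b1011101001000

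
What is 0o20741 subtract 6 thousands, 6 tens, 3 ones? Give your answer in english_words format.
Convert 0o20741 (octal) → 2×4096 + 7×64 + 4×8 + 1 = 8673 (decimal)
Convert 6 thousands, 6 tens, 3 ones (place-value notation) → 6×1000 + 6×10 + 3 = 6063 (decimal)
Compute 8673 - 6063 = 2610
Convert 2610 (decimal) → 2610 = 2×1000 + 6×100 + 10 → two thousand six hundred ten (English words)
two thousand six hundred ten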